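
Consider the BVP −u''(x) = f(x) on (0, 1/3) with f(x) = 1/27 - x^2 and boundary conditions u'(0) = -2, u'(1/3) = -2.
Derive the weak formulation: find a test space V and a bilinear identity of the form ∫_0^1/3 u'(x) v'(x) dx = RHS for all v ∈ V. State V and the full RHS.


V = H^1(0, 1/3) (v unrestricted at boundary; u is determined up to an additive constant); weak form: ∫_0^1/3 u'v' dx = ∫_0^1/3 (1/27 - x^2) v dx − 2·v(1/3) + 2·v(0) for all v ∈ V.

Multiply both sides by a test function v and integrate from 0 to 1/3:
  ∫_0^1/3 −u''(x) v(x) dx = ∫_0^1/3 f(x) v(x) dx.
Integrate the LHS by parts once:
  ∫_0^1/3 −u'' v dx = −[u'(x) v(x)]_0^1/3 + ∫_0^1/3 u'(x) v'(x) dx.
Thus ∫_0^1/3 u'(x) v'(x) dx = ∫_0^1/3 f(x) v(x) dx + [u'(x) v(x)]_0^1/3.
Choose V so that boundary terms are either known or forced to vanish.
u has inhomogeneous Neumann u'(0) = -2, u'(1/3) = -2. [u' v]_0^1/3 = (-2)·v(1/3) − (-2)·v(0) = − 2·v(1/3) + 2·v(0). Take V = H^1(0, 1/3); boundary term becomes part of RHS.
Weak formulation: find u (satisfying any essential BC) such that ∫_0^1/3 u'(x) v'(x) dx = ∫_0^1/3 f v dx − 2·v(1/3) + 2·v(0) for all v ∈ V (Neumann data are natural BCs: they enter the RHS as boundary terms).
Substituting f(x) = 1/27 - x^2, the right-hand side is ∫_0^1/3 (1/27 - x^2) v dx − 2·v(1/3) + 2·v(0).
Compatibility check (pure Neumann): taking v ≡ 1 ∈ V gives 0 = ∫_0^1/3 f dx + (-2) − (-2), i.e. ∫_0^1/3 f dx must equal u'(0) − u'(1/3) = 0. Indeed ∫_0^1/3 (1/27 - x^2) dx = 0, so the data are compatible. The solution is then unique only up to an additive constant (fix it e.g. by requiring ∫_0^1/3 u dx = 0).


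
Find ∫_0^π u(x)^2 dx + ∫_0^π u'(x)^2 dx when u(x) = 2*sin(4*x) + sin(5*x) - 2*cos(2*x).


||u||_{H^1(0,π)}^2 = -200/21 + 57*π

u'(x) = 4*sin(2*x) + 8*cos(4*x) + 5*cos(5*x).
Expand u² and (u')² and integrate term by term on (0, π), using: for integers n ≥ 1, ∫_0^π sin²(nx) dx = ∫_0^π cos²(nx) dx = π/2; for n ≠ n', ∫_0^π sin(nx)sin(n'x) dx = ∫_0^π cos(nx)cos(n'x) dx = 0; and by product-to-sum, ∫_0^π sin(nx)cos(n'x) dx = ½∫_0^π [sin((n+n')x) + sin((n−n')x)] dx, which is 0 when n+n' is even and 2n/(n²−n'²) when n+n' is odd (it need not vanish on (0, π)).
  u² squared terms: (-2)²·∫cos(2x)² dx = 4·π/2 = 2*π;  (2)²·∫sin(4x)² dx = 4·π/2 = 2*π;  (1)²·∫sin(5x)² dx = 1·π/2 = π/2.
  u² cross terms: 2·(-2)·(2)·∫cos(2x)·sin(4x) dx = -8·(0) = 0;  2·(-2)·(1)·∫cos(2x)·sin(5x) dx = -4·(10/21) = -40/21;  2·(2)·(1)·∫sin(4x)·sin(5x) dx = 4·(0) = 0.
  So ∫_0^π u² dx = 2*π + 2*π + π/2 + 0 − 40/21 + 0 = -40/21 + 9*π/2.
  (u')² squared terms: (4)²·∫sin(2x)² dx = 16·π/2 = 8*π;  (5)²·∫cos(5x)² dx = 25·π/2 = 25*π/2;  (8)²·∫cos(4x)² dx = 64·π/2 = 32*π.
  (u')² cross terms: 2·(4)·(5)·∫sin(2x)·cos(5x) dx = 40·(-4/21) = -160/21;  2·(4)·(8)·∫sin(2x)·cos(4x) dx = 64·(0) = 0;  2·(5)·(8)·∫cos(5x)·cos(4x) dx = 80·(0) = 0.
  So ∫_0^π (u')² dx = 8*π + 25*π/2 + 32*π − 160/21 + 0 + 0 = -160/21 + 105*π/2.
||u||_{H^1}^2 = (-40/21 + 9*π/2) + (-160/21 + 105*π/2) = -200/21 + 57*π.


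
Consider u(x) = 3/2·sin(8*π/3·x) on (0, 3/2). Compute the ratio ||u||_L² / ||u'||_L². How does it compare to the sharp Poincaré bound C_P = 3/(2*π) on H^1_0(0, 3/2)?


||u||_L² / ||u'||_L² = 3/(8*π) < C_P = 3/(2*π).

u(x) = 3/2·sin(8*π/3·x), so u'(x) = 4*π*cos(8*π*x/3).
Writing u(x) = A·sin(kπx/L) with A = 3/2 and k = 4, use ∫_0^L sin²(kπx/L) dx = L/2 and ∫_0^L cos²(kπx/L) dx = L/2.
u² = 9/4·sin²(8*π/3·x) and (u')² = 16*π^2·cos²(8*π/3·x), and each of sin², cos² integrates to L/2 = 3/4 over (0, 3/2).
∫_0^3/2 u² dx = 27/16, so ||u||_L² = 3*sqrt(3)/4.
∫_0^3/2 (u')² dx = 12*π^2, so ||u'||_L² = 2*sqrt(3)*π.
Ratio ||u||_L² / ||u'||_L² = 3/(8*π).
Sharp Poincaré constant on H^1_0(0, 3/2) is C_P = L/π = 3/(2*π), achieved by sin(2*π/3·x).
This is the k = 4 harmonic; the ratio L/(kπ) is strictly less than C_P = L/π, consistent with the sharp inequality ||u||_L² ≤ C_P ||u'||_L².


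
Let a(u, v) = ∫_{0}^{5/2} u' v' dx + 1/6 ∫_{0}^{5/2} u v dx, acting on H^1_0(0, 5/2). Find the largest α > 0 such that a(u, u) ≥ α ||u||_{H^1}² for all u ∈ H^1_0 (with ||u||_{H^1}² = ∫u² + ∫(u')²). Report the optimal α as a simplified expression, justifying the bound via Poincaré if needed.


α = (25 + 24*π^2)/(6*(25 + 4*π^2))

Coercivity of a(·,·) on H^1_0(0, 5/2) means a(u, u) ≥ α ||u||_{H^1}² for every u ∈ H^1_0.
The interval has length L = 5/2, and Poincaré/coercivity depend only on L. Here a(u, u) = ∫(u')² + (1/6)·∫u².
Here 0 < c = 1/6 < 1. The condition a(u,u) ≥ α||u||_{H^1}² reads (1−α)∫(u')² ≥ (α−c)∫u². Any admissible α is ≤ 1 (rapidly oscillating u have ∫u²/∫(u')² → 0), and α = 1 would force 0 ≥ (1−c)∫u², impossible since c < 1; so 1−α > 0. By the sharp Poincaré inequality on H^1_0 of an interval of length L, ∫(u')² ≥ (π/L)²∫u² with equality for the first sine mode sin(π(x−x₀)/L) (x₀ the left endpoint), so the inequality holds for all u iff (1−α)(π/L)² ≥ α − c, i.e. α ≤ ((π/L)² + c)/((π/L)² + 1) = (1 + c(L/π)²)/(1 + (L/π)²). With (π/L)² = 4*π^2/25 and c = 1/6, the largest admissible constant is α = ((π/L)² + c)/((π/L)² + 1).
Simplifying, α = (25 + 24*π^2)/(6*(25 + 4*π^2)).


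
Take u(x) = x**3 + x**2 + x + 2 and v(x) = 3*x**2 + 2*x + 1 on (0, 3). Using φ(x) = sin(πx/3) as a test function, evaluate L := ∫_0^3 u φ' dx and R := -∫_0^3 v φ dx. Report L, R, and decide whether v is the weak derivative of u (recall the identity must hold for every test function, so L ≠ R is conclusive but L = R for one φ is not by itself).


LHS = -105/π + 324/π^3, RHS = -105/π + 324/π^3. Yes, v = u' weakly.

u(x) = x**3 + x**2 + x + 2, classical derivative u'(x) = 3*x**2 + 2*x + 1.
φ(x) = sin(πx/3), so φ'(x) = π*cos(π*x/3)/3.
Note φ(0) = φ(3) = 0, so the boundary term u·φ vanishes.
LHS = ∫_0^3 u(x) φ'(x) dx = ∫_0^3 (π*x^3*cos(π*x/3)/3 + π*x^2*cos(π*x/3)/3 + π*x*cos(π*x/3)/3 + 2*π*cos(π*x/3)/3) dx. Term by term:
  ∫_0^3 2*π*cos(π*x/3)/3 dx = 0;  ∫_0^3 π*x*cos(π*x/3)/3 dx = -6/π;  ∫_0^3 π*x^2*cos(π*x/3)/3 dx = -18/π;
  ∫_0^3 π*x^3*cos(π*x/3)/3 dx = -81/π + 324/π^3.
Sum: 0 − 6/π − 18/π + -81/π + 324/π^3 = -105/π + 324/π^3.
So LHS = -105/π + 324/π^3.
∫_0^3 v(x) φ(x) dx = ∫_0^3 (3*x^2*sin(π*x/3) + 2*x*sin(π*x/3) + sin(π*x/3)) dx. Term by term:
  ∫_0^3 2*x*sin(π*x/3) dx = 18/π;  ∫_0^3 3*x^2*sin(π*x/3) dx = -324/π^3 + 81/π;  ∫_0^3 sin(π*x/3) dx = 6/π.
Sum: 18/π + -324/π^3 + 81/π + 6/π = -324/π^3 + 105/π.
So RHS = -∫_0^3 v(x) φ(x) dx = -105/π + 324/π^3.
LHS = RHS, so the identity holds for this test φ.
Moreover u is smooth here and v(x) = u'(x) = 3*x**2 + 2*x + 1 pointwise, so the identity holds for every test function. Hence v is the weak derivative of u.


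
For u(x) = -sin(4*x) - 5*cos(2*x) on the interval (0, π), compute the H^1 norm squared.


||u||_{H^1(0,π)}^2 = 71*π

u'(x) = 10*sin(2*x) - 4*cos(4*x).
Expand u² and (u')² and integrate term by term on (0, π), using: for integers n ≥ 1, ∫_0^π sin²(nx) dx = ∫_0^π cos²(nx) dx = π/2; for n ≠ n', ∫_0^π sin(nx)sin(n'x) dx = ∫_0^π cos(nx)cos(n'x) dx = 0; and by product-to-sum, ∫_0^π sin(nx)cos(n'x) dx = ½∫_0^π [sin((n+n')x) + sin((n−n')x)] dx, which is 0 when n+n' is even and 2n/(n²−n'²) when n+n' is odd (it need not vanish on (0, π)).
  u² squared terms: (-1)²·∫sin(4x)² dx = 1·π/2 = π/2;  (-5)²·∫cos(2x)² dx = 25·π/2 = 25*π/2.
  u² cross terms: 2·(-1)·(-5)·∫sin(4x)·cos(2x) dx = 10·(0) = 0.
  So ∫_0^π u² dx = π/2 + 25*π/2 + 0 = 13*π.
  (u')² squared terms: (-4)²·∫cos(4x)² dx = 16·π/2 = 8*π;  (10)²·∫sin(2x)² dx = 100·π/2 = 50*π.
  (u')² cross terms: 2·(-4)·(10)·∫cos(4x)·sin(2x) dx = -80·(0) = 0.
  So ∫_0^π (u')² dx = 8*π + 50*π + 0 = 58*π.
||u||_{H^1}^2 = (13*π) + (58*π) = 71*π.


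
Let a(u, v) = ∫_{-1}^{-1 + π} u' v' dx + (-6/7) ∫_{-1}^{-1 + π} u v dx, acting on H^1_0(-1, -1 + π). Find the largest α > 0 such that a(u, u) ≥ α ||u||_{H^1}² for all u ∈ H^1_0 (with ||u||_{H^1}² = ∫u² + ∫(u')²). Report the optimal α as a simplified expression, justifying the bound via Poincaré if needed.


α = 1/14

Coercivity of a(·,·) on H^1_0(-1, -1 + π) means a(u, u) ≥ α ||u||_{H^1}² for every u ∈ H^1_0.
The interval has length L = π, and Poincaré/coercivity depend only on L. Here a(u, u) = ∫(u')² + (-6/7)·∫u².
Here c = -6/7 < 0 with |c| < (π/L)² = 1, so coercivity still holds. The condition a(u,u) ≥ α||u||_{H^1}² reads (1−α)∫(u')² ≥ (α−c)∫u². Any admissible α is ≤ 1 (rapidly oscillating u have ∫u²/∫(u')² → 0), and α = 1 would force 0 ≥ (1−c)∫u², impossible since c < 1; so 1−α > 0. By the sharp Poincaré inequality on H^1_0 of an interval of length L, ∫(u')² ≥ (π/L)²∫u² with equality for the first sine mode sin(π(x−x₀)/L) (x₀ the left endpoint), so the inequality holds for all u iff (1−α)(π/L)² ≥ α − c, i.e. α ≤ ((π/L)² + c)/((π/L)² + 1) = (1 + c(L/π)²)/(1 + (L/π)²). (Direct route, valid since c ≤ 0: Poincaré gives c∫u² ≥ c(L/π)²∫(u')², so a(u,u) ≥ (1 + c(L/π)²)∫(u')², while ||u||_{H^1}² ≤ (1 + (L/π)²)∫(u')²; dividing yields the same α.) With (π/L)² = 1 and c = -6/7, the largest admissible constant is α = ((π/L)² + c)/((π/L)² + 1).
Simplifying, α = 1/14.


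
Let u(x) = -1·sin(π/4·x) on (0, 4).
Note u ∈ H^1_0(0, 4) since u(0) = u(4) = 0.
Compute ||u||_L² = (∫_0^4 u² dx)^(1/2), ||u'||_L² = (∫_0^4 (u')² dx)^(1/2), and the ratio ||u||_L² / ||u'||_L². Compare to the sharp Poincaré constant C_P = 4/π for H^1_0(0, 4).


||u||_L² / ||u'||_L² = 4/π = C_P.

u(x) = -1·sin(π/4·x), so u'(x) = -π*cos(π*x/4)/4.
Writing u(x) = A·sin(kπx/L) with A = -1 and k = 1, use ∫_0^L sin²(kπx/L) dx = L/2 and ∫_0^L cos²(kπx/L) dx = L/2.
u² = 1·sin²(π/4·x) and (u')² = π^2/16·cos²(π/4·x), and each of sin², cos² integrates to L/2 = 2 over (0, 4).
∫_0^4 u² dx = 2, so ||u||_L² = sqrt(2).
∫_0^4 (u')² dx = π^2/8, so ||u'||_L² = sqrt(2)*π/4.
Ratio ||u||_L² / ||u'||_L² = 4/π.
Sharp Poincaré constant on H^1_0(0, 4) is C_P = L/π = 4/π, achieved by sin(π/4·x).
This is the k = 1 eigenfunction (up to amplitude), so the ratio equals the sharp Poincaré constant exactly.


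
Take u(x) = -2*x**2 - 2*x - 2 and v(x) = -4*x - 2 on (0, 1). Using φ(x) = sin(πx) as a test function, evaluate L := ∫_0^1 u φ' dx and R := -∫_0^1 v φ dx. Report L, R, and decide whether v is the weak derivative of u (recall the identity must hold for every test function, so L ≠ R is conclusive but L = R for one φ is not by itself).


LHS = 8/π, RHS = 8/π. Yes, v = u' weakly.

u(x) = -2*x**2 - 2*x - 2, classical derivative u'(x) = -4*x - 2.
φ(x) = sin(πx), so φ'(x) = π*cos(π*x).
Note φ(0) = φ(1) = 0, so the boundary term u·φ vanishes.
LHS = ∫_0^1 u(x) φ'(x) dx = ∫_0^1 (-2*π*x^2*cos(π*x) - 2*π*x*cos(π*x) - 2*π*cos(π*x)) dx. Term by term:
  ∫_0^1 -2*π*cos(π*x) dx = 0;  ∫_0^1 -2*π*x*cos(π*x) dx = 4/π;  ∫_0^1 -2*π*x^2*cos(π*x) dx = 4/π.
Sum: 0 + 4/π + 4/π = 8/π.
So LHS = 8/π.
∫_0^1 v(x) φ(x) dx = ∫_0^1 (-4*x*sin(π*x) - 2*sin(π*x)) dx. Term by term:
  ∫_0^1 -2*sin(π*x) dx = -4/π;  ∫_0^1 -4*x*sin(π*x) dx = -4/π.
Sum: -4/π − 4/π = -8/π.
So RHS = -∫_0^1 v(x) φ(x) dx = 8/π.
LHS = RHS, so the identity holds for this test φ.
Moreover u is smooth here and v(x) = u'(x) = -4*x - 2 pointwise, so the identity holds for every test function. Hence v is the weak derivative of u.


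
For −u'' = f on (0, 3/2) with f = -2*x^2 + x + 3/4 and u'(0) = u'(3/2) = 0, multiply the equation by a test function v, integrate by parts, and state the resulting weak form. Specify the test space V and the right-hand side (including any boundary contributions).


V = H^1(0, 3/2) (no boundary constraint on v; u is determined up to an additive constant); weak form: ∫_0^3/2 u'v' dx = ∫_0^3/2 (-2*x^2 + x + 3/4) v dx for all v ∈ V.

Multiply both sides by a test function v and integrate from 0 to 3/2:
  ∫_0^3/2 −u''(x) v(x) dx = ∫_0^3/2 f(x) v(x) dx.
Integrate the LHS by parts once:
  ∫_0^3/2 −u'' v dx = −[u'(x) v(x)]_0^3/2 + ∫_0^3/2 u'(x) v'(x) dx.
Thus ∫_0^3/2 u'(x) v'(x) dx = ∫_0^3/2 f(x) v(x) dx + [u'(x) v(x)]_0^3/2.
Choose V so that boundary terms are either known or forced to vanish.
u has homogeneous Neumann: u'(0) = u'(3/2) = 0. So [u' v]_0^3/2 = 0·v(3/2) − 0·v(0) = 0 for any v; take V = H^1(0, 3/2).
Weak formulation: find u (satisfying any essential BC) such that ∫_0^3/2 u'(x) v'(x) dx = ∫_0^3/2 f v dx for all v ∈ V (homogeneous Neumann, so boundary terms vanish).
Substituting f(x) = -2*x^2 + x + 3/4, the right-hand side is ∫_0^3/2 (-2*x^2 + x + 3/4) v dx.
Compatibility check (pure Neumann): taking v ≡ 1 ∈ V gives 0 = ∫_0^3/2 f dx + (0) − (0), i.e. ∫_0^3/2 f dx must equal u'(0) − u'(3/2) = 0. Indeed ∫_0^3/2 (-2*x^2 + x + 3/4) dx = 0, so the data are compatible. The solution is then unique only up to an additive constant (fix it e.g. by requiring ∫_0^3/2 u dx = 0).


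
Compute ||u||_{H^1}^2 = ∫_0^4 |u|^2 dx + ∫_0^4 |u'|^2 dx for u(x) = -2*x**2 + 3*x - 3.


||u||_{H^1}^2 = 8648/15

The H^1 norm (squared) on an interval (0, L) is
  ||u||_{H^1}^2 = ∫_0^L u(x)^2 dx + ∫_0^L u'(x)^2 dx.
Compute u'(x) = 3 - 4*x.
Then u(x)^2 = 4*x**4 - 12*x**3 + 21*x**2 - 18*x + 9 and u'(x)^2 = 16*x**2 - 24*x + 9.
Integrate each monomial from 0 to 4 using ∫_0^4 c·x^n dx = c·4^(n+1)/(n+1):
  ∫_0^4 u(x)^2 dx = ∫_0^4 (4*x^4 - 12*x^3 + 21*x^2 - 18*x + 9) dx. Term by term:
    ∫_0^4 4*x^4 dx = 4096/5;  ∫_0^4 -12*x^3 dx = -768;  ∫_0^4 21*x^2 dx = 448;
    ∫_0^4 -18*x dx = -144;  ∫_0^4 9 dx = 36.
  Sum: 4096/5 − 768 + 448 − 144 + 36 = 1956/5.
  ∫_0^4 u'(x)^2 dx = ∫_0^4 (16*x^2 - 24*x + 9) dx. Term by term:
    ∫_0^4 16*x^2 dx = 1024/3;  ∫_0^4 -24*x dx = -192;  ∫_0^4 9 dx = 36.
  Sum: 1024/3 − 192 + 36 = 556/3.
Adding: ||u||_{H^1}^2 = 1956/5 + 556/3 = 8648/15.


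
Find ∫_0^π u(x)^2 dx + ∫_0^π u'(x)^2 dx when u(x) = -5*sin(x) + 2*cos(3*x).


||u||_{H^1(0,π)}^2 = 45*π

u'(x) = -6*sin(3*x) - 5*cos(x).
Expand u² and (u')² and integrate term by term on (0, π), using: for integers n ≥ 1, ∫_0^π sin²(nx) dx = ∫_0^π cos²(nx) dx = π/2; for n ≠ n', ∫_0^π sin(nx)sin(n'x) dx = ∫_0^π cos(nx)cos(n'x) dx = 0; and by product-to-sum, ∫_0^π sin(nx)cos(n'x) dx = ½∫_0^π [sin((n+n')x) + sin((n−n')x)] dx, which is 0 when n+n' is even and 2n/(n²−n'²) when n+n' is odd (it need not vanish on (0, π)).
  u² squared terms: (-5)²·∫sin(x)² dx = 25·π/2 = 25*π/2;  (2)²·∫cos(3x)² dx = 4·π/2 = 2*π.
  u² cross terms: 2·(-5)·(2)·∫sin(x)·cos(3x) dx = -20·(0) = 0.
  So ∫_0^π u² dx = 25*π/2 + 2*π + 0 = 29*π/2.
  (u')² squared terms: (-6)²·∫sin(3x)² dx = 36·π/2 = 18*π;  (-5)²·∫cos(x)² dx = 25·π/2 = 25*π/2.
  (u')² cross terms: 2·(-6)·(-5)·∫sin(3x)·cos(x) dx = 60·(0) = 0.
  So ∫_0^π (u')² dx = 18*π + 25*π/2 + 0 = 61*π/2.
||u||_{H^1}^2 = (29*π/2) + (61*π/2) = 45*π.


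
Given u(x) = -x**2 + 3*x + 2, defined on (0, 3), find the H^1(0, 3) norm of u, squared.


||u||_{H^1}^2 = 471/10

The H^1 norm (squared) on an interval (0, L) is
  ||u||_{H^1}^2 = ∫_0^L u(x)^2 dx + ∫_0^L u'(x)^2 dx.
Compute u'(x) = 3 - 2*x.
Then u(x)^2 = x**4 - 6*x**3 + 5*x**2 + 12*x + 4 and u'(x)^2 = 4*x**2 - 12*x + 9.
Integrate each monomial from 0 to 3 using ∫_0^3 c·x^n dx = c·3^(n+1)/(n+1):
  ∫_0^3 u(x)^2 dx = ∫_0^3 (x^4 - 6*x^3 + 5*x^2 + 12*x + 4) dx. Term by term:
    ∫_0^3 x^4 dx = 243/5;  ∫_0^3 -6*x^3 dx = -243/2;  ∫_0^3 5*x^2 dx = 45;
    ∫_0^3 12*x dx = 54;  ∫_0^3 4 dx = 12.
  Sum: 243/5 − 243/2 + 45 + 54 + 12 = 381/10.
  ∫_0^3 u'(x)^2 dx = ∫_0^3 (4*x^2 - 12*x + 9) dx. Term by term:
    ∫_0^3 4*x^2 dx = 36;  ∫_0^3 -12*x dx = -54;  ∫_0^3 9 dx = 27.
  Sum: 36 − 54 + 27 = 9.
Adding: ||u||_{H^1}^2 = 381/10 + 9 = 471/10.


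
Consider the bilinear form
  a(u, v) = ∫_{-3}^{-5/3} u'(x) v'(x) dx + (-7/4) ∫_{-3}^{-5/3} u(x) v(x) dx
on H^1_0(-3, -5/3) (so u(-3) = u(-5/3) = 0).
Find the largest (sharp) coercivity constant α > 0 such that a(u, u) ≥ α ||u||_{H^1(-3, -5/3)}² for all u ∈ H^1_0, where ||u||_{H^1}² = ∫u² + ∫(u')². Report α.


α = (-28 + 9*π^2)/(16 + 9*π^2)

Coercivity of a(·,·) on H^1_0(-3, -5/3) means a(u, u) ≥ α ||u||_{H^1}² for every u ∈ H^1_0.
The interval has length L = 4/3, and Poincaré/coercivity depend only on L. Here a(u, u) = ∫(u')² + (-7/4)·∫u².
Here c = -7/4 < 0 with |c| < (π/L)² = 9*π^2/16, so coercivity still holds. The condition a(u,u) ≥ α||u||_{H^1}² reads (1−α)∫(u')² ≥ (α−c)∫u². Any admissible α is ≤ 1 (rapidly oscillating u have ∫u²/∫(u')² → 0), and α = 1 would force 0 ≥ (1−c)∫u², impossible since c < 1; so 1−α > 0. By the sharp Poincaré inequality on H^1_0 of an interval of length L, ∫(u')² ≥ (π/L)²∫u² with equality for the first sine mode sin(π(x−x₀)/L) (x₀ the left endpoint), so the inequality holds for all u iff (1−α)(π/L)² ≥ α − c, i.e. α ≤ ((π/L)² + c)/((π/L)² + 1) = (1 + c(L/π)²)/(1 + (L/π)²). (Direct route, valid since c ≤ 0: Poincaré gives c∫u² ≥ c(L/π)²∫(u')², so a(u,u) ≥ (1 + c(L/π)²)∫(u')², while ||u||_{H^1}² ≤ (1 + (L/π)²)∫(u')²; dividing yields the same α.) With (π/L)² = 9*π^2/16 and c = -7/4, the largest admissible constant is α = ((π/L)² + c)/((π/L)² + 1).
Simplifying, α = (-28 + 9*π^2)/(16 + 9*π^2).


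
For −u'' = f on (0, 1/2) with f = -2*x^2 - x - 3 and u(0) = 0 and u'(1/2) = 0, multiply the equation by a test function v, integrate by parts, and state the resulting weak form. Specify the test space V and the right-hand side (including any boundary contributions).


V = {v ∈ H^1(0, 1/2) : v(0) = 0} (test functions vanish at x = 0 where u is specified); weak form: ∫_0^1/2 u'v' dx = ∫_0^1/2 (-2*x^2 - x - 3) v dx for all v ∈ V.

Multiply both sides by a test function v and integrate from 0 to 1/2:
  ∫_0^1/2 −u''(x) v(x) dx = ∫_0^1/2 f(x) v(x) dx.
Integrate the LHS by parts once:
  ∫_0^1/2 −u'' v dx = −[u'(x) v(x)]_0^1/2 + ∫_0^1/2 u'(x) v'(x) dx.
Thus ∫_0^1/2 u'(x) v'(x) dx = ∫_0^1/2 f(x) v(x) dx + [u'(x) v(x)]_0^1/2.
Choose V so that boundary terms are either known or forced to vanish.
Mixed BC: u(0) = 0 (Dirichlet) and u'(1/2) = 0 (Neumann). Define V = {v ∈ H^1(0, 1/2) : v(0) = 0}. Then [u' v]_0^1/2 = u'(1/2)·v(1/2) − u'(0)·0 = 0.
Weak formulation: find u (satisfying any essential BC) such that ∫_0^1/2 u'(x) v'(x) dx = ∫_0^1/2 f v dx for all v ∈ V (Dirichlet at 0 absorbed into V; the Neumann datum at x = 1/2 is zero, so no boundary term remains).
Substituting f(x) = -2*x^2 - x - 3, the right-hand side is ∫_0^1/2 (-2*x^2 - x - 3) v dx.


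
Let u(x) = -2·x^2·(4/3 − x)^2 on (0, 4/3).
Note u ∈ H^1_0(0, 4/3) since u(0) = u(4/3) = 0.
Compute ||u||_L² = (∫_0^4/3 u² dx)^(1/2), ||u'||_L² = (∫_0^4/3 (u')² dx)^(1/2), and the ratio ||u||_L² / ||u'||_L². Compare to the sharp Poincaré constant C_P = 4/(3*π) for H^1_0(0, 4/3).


||u||_L² / ||u'||_L² = 2*sqrt(3)/9 < C_P = 4/(3*π).

u(x) = -2·x^2·(4/3 − x)^2, so u'(x) = 8*x*(-9*x^2 + 18*x - 8)/9.
u(x) = -2·x^2·(4/3 − x)^2 vanishes at x = 0 and x = 4/3, so u ∈ H^1_0(0, 4/3). Differentiate via the product rule and integrate the resulting polynomials term by term.
  ∫_0^4/3 u² dx = ∫_0^4/3 (4*x^8 - 64*x^7/3 + 128*x^6/3 - 1024*x^5/27 + 1024*x^4/81) dx. Term by term:
    ∫_0^4/3 4*x^8 dx = 1048576/177147;  ∫_0^4/3 -64*x^7/3 dx = -524288/19683;  ∫_0^4/3 128*x^6/3 dx = 2097152/45927;
    ∫_0^4/3 -1024*x^5/27 dx = -2097152/59049;  ∫_0^4/3 1024*x^4/81 dx = 1048576/98415.
  Sum: 1048576/177147 − 524288/19683 + 2097152/45927 − 2097152/59049 + 1048576/98415 = 524288/6200145.
  ∫_0^4/3 (u')² dx = ∫_0^4/3 (64*x^6 - 256*x^5 + 3328*x^4/9 - 2048*x^3/9 + 4096*x^2/81) dx. Term by term:
    ∫_0^4/3 64*x^6 dx = 1048576/15309;  ∫_0^4/3 -256*x^5 dx = -524288/2187;  ∫_0^4/3 3328*x^4/9 dx = 3407872/10935;
    ∫_0^4/3 -2048*x^3/9 dx = -131072/729;  ∫_0^4/3 4096*x^2/81 dx = 262144/6561.
  Sum: 1048576/15309 − 524288/2187 + 3407872/10935 − 131072/729 + 262144/6561 = 131072/229635.
∫_0^4/3 u² dx = 524288/6200145, so ||u||_L² = 512*sqrt(210)/25515.
∫_0^4/3 (u')² dx = 131072/229635, so ||u'||_L² = 256*sqrt(70)/2835.
Ratio ||u||_L² / ||u'||_L² = 2*sqrt(3)/9.
Sharp Poincaré constant on H^1_0(0, 4/3) is C_P = L/π = 4/(3*π), achieved by sin(3*π/4·x).
A polynomial bump cannot attain the sharp Poincaré constant (only the first sine eigenfunction does), so the ratio is strictly less than C_P, consistent with ||u||_L² ≤ C_P ||u'||_L².


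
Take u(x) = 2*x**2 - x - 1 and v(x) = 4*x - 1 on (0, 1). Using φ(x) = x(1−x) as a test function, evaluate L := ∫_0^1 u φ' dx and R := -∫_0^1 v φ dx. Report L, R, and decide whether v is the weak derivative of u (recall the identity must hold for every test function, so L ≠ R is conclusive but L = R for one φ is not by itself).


LHS = -1/6, RHS = -1/6. Yes, v = u' weakly.

u(x) = 2*x**2 - x - 1, classical derivative u'(x) = 4*x - 1.
φ(x) = x(1−x), so φ'(x) = 1 - 2*x.
Note φ(0) = φ(1) = 0, so the boundary term u·φ vanishes.
LHS = ∫_0^1 u(x) φ'(x) dx = ∫_0^1 (-4*x^3 + 4*x^2 + x - 1) dx. Term by term:
  ∫_0^1 -4*x^3 dx = -1;  ∫_0^1 4*x^2 dx = 4/3;  ∫_0^1 x dx = 1/2;
  ∫_0^1 -1 dx = -1.
Sum: -1 + 4/3 + 1/2 − 1 = -1/6.
So LHS = -1/6.
∫_0^1 v(x) φ(x) dx = ∫_0^1 (-4*x^3 + 5*x^2 - x) dx. Term by term:
  ∫_0^1 -4*x^3 dx = -1;  ∫_0^1 5*x^2 dx = 5/3;  ∫_0^1 -x dx = -1/2.
Sum: -1 + 5/3 − 1/2 = 1/6.
So RHS = -∫_0^1 v(x) φ(x) dx = -1/6.
LHS = RHS, so the identity holds for this test φ.
Moreover u is smooth here and v(x) = u'(x) = 4*x - 1 pointwise, so the identity holds for every test function. Hence v is the weak derivative of u.


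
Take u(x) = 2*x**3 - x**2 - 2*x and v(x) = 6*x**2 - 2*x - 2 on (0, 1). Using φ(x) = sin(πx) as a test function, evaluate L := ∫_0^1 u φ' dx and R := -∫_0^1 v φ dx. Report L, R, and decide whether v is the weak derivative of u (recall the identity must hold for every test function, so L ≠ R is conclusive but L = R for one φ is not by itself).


LHS = 24/π^3, RHS = 24/π^3. Yes, v = u' weakly.

u(x) = 2*x**3 - x**2 - 2*x, classical derivative u'(x) = 6*x**2 - 2*x - 2.
φ(x) = sin(πx), so φ'(x) = π*cos(π*x).
Note φ(0) = φ(1) = 0, so the boundary term u·φ vanishes.
LHS = ∫_0^1 u(x) φ'(x) dx = ∫_0^1 (2*π*x^3*cos(π*x) - π*x^2*cos(π*x) - 2*π*x*cos(π*x)) dx. Term by term:
  ∫_0^1 -π*x^2*cos(π*x) dx = 2/π;  ∫_0^1 -2*π*x*cos(π*x) dx = 4/π;  ∫_0^1 2*π*x^3*cos(π*x) dx = -6/π + 24/π^3.
Sum: 2/π + 4/π + -6/π + 24/π^3 = 24/π^3.
So LHS = 24/π^3.
∫_0^1 v(x) φ(x) dx = ∫_0^1 (6*x^2*sin(π*x) - 2*x*sin(π*x) - 2*sin(π*x)) dx. Term by term:
  ∫_0^1 -2*sin(π*x) dx = -4/π;  ∫_0^1 -2*x*sin(π*x) dx = -2/π;  ∫_0^1 6*x^2*sin(π*x) dx = -24/π^3 + 6/π.
Sum: -4/π − 2/π + -24/π^3 + 6/π = -24/π^3.
So RHS = -∫_0^1 v(x) φ(x) dx = 24/π^3.
LHS = RHS, so the identity holds for this test φ.
Moreover u is smooth here and v(x) = u'(x) = 6*x**2 - 2*x - 2 pointwise, so the identity holds for every test function. Hence v is the weak derivative of u.


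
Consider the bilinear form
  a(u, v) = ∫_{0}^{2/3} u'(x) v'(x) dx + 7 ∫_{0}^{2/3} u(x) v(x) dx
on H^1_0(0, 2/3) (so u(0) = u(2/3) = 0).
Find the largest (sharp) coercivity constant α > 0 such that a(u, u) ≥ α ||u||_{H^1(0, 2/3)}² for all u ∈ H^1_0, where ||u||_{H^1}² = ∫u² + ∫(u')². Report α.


α = 1

Coercivity of a(·,·) on H^1_0(0, 2/3) means a(u, u) ≥ α ||u||_{H^1}² for every u ∈ H^1_0.
The interval has length L = 2/3, and Poincaré/coercivity depend only on L. Here a(u, u) = ∫(u')² + (7)·∫u².
Here c = 7 ≥ 1, so a(u,u) = ∫(u')² + c∫u² ≥ ∫(u')² + ∫u² = ||u||_{H^1}², i.e. α = 1 works. No larger α is possible: a(u,u) ≥ α||u||_{H^1}² means (1−α)∫(u')² ≥ (α−c)∫u², and for the modes u_n = sin(nπ(x−x₀)/L) (x₀ the left endpoint) one has ∫u_n²/∫(u_n')² = (L/(nπ))² → 0, so a(u_n,u_n)/||u_n||_{H^1}² → 1. Hence the optimal constant is α = 1.
Therefore α = 1.


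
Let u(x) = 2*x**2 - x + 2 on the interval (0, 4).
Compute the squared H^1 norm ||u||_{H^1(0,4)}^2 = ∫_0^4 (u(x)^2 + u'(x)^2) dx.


||u||_{H^1}^2 = 15308/15

The H^1 norm (squared) on an interval (0, L) is
  ||u||_{H^1}^2 = ∫_0^L u(x)^2 dx + ∫_0^L u'(x)^2 dx.
Compute u'(x) = 4*x - 1.
Then u(x)^2 = 4*x**4 - 4*x**3 + 9*x**2 - 4*x + 4 and u'(x)^2 = 16*x**2 - 8*x + 1.
Integrate each monomial from 0 to 4 using ∫_0^4 c·x^n dx = c·4^(n+1)/(n+1):
  ∫_0^4 u(x)^2 dx = ∫_0^4 (4*x^4 - 4*x^3 + 9*x^2 - 4*x + 4) dx. Term by term:
    ∫_0^4 4*x^4 dx = 4096/5;  ∫_0^4 -4*x^3 dx = -256;  ∫_0^4 9*x^2 dx = 192;
    ∫_0^4 -4*x dx = -32;  ∫_0^4 4 dx = 16.
  Sum: 4096/5 − 256 + 192 − 32 + 16 = 3696/5.
  ∫_0^4 u'(x)^2 dx = ∫_0^4 (16*x^2 - 8*x + 1) dx. Term by term:
    ∫_0^4 16*x^2 dx = 1024/3;  ∫_0^4 -8*x dx = -64;  ∫_0^4 1 dx = 4.
  Sum: 1024/3 − 64 + 4 = 844/3.
Adding: ||u||_{H^1}^2 = 3696/5 + 844/3 = 15308/15.


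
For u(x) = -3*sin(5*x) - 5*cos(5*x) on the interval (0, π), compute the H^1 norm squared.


||u||_{H^1(0,π)}^2 = 442*π

u'(x) = 25*sin(5*x) - 15*cos(5*x).
Expand u² and (u')² and integrate term by term on (0, π), using: for integers n ≥ 1, ∫_0^π sin²(nx) dx = ∫_0^π cos²(nx) dx = π/2; for n ≠ n', ∫_0^π sin(nx)sin(n'x) dx = ∫_0^π cos(nx)cos(n'x) dx = 0; and by product-to-sum, ∫_0^π sin(nx)cos(n'x) dx = ½∫_0^π [sin((n+n')x) + sin((n−n')x)] dx, which is 0 when n+n' is even and 2n/(n²−n'²) when n+n' is odd (it need not vanish on (0, π)).
  u² squared terms: (-5)²·∫cos(5x)² dx = 25·π/2 = 25*π/2;  (-3)²·∫sin(5x)² dx = 9·π/2 = 9*π/2.
  u² cross terms: 2·(-5)·(-3)·∫cos(5x)·sin(5x) dx = 30·(0) = 0.
  So ∫_0^π u² dx = 25*π/2 + 9*π/2 + 0 = 17*π.
  (u')² squared terms: (-15)²·∫cos(5x)² dx = 225·π/2 = 225*π/2;  (25)²·∫sin(5x)² dx = 625·π/2 = 625*π/2.
  (u')² cross terms: 2·(-15)·(25)·∫cos(5x)·sin(5x) dx = -750·(0) = 0.
  So ∫_0^π (u')² dx = 225*π/2 + 625*π/2 + 0 = 425*π.
||u||_{H^1}^2 = (17*π) + (425*π) = 442*π.


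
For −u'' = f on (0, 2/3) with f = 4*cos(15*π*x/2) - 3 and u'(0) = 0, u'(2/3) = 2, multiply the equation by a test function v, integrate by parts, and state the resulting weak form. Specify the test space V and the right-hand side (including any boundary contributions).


V = H^1(0, 2/3) (v unrestricted at boundary; u is determined up to an additive constant); weak form: ∫_0^2/3 u'v' dx = ∫_0^2/3 (4*cos(15*π*x/2) - 3) v dx + 2·v(2/3) for all v ∈ V.

Multiply both sides by a test function v and integrate from 0 to 2/3:
  ∫_0^2/3 −u''(x) v(x) dx = ∫_0^2/3 f(x) v(x) dx.
Integrate the LHS by parts once:
  ∫_0^2/3 −u'' v dx = −[u'(x) v(x)]_0^2/3 + ∫_0^2/3 u'(x) v'(x) dx.
Thus ∫_0^2/3 u'(x) v'(x) dx = ∫_0^2/3 f(x) v(x) dx + [u'(x) v(x)]_0^2/3.
Choose V so that boundary terms are either known or forced to vanish.
u has inhomogeneous Neumann u'(0) = 0, u'(2/3) = 2. [u' v]_0^2/3 = (2)·v(2/3) − (0)·v(0) = 2·v(2/3). Take V = H^1(0, 2/3); boundary term becomes part of RHS.
Weak formulation: find u (satisfying any essential BC) such that ∫_0^2/3 u'(x) v'(x) dx = ∫_0^2/3 f v dx + 2·v(2/3) for all v ∈ V (Neumann data are natural BCs: they enter the RHS as boundary terms).
Substituting f(x) = 4*cos(15*π*x/2) - 3, the right-hand side is ∫_0^2/3 (4*cos(15*π*x/2) - 3) v dx + 2·v(2/3).
Compatibility check (pure Neumann): taking v ≡ 1 ∈ V gives 0 = ∫_0^2/3 f dx + (2) − (0), i.e. ∫_0^2/3 f dx must equal u'(0) − u'(2/3) = -2. Indeed ∫_0^2/3 (4*cos(15*π*x/2) - 3) dx = -2, so the data are compatible. The solution is then unique only up to an additive constant (fix it e.g. by requiring ∫_0^2/3 u dx = 0).


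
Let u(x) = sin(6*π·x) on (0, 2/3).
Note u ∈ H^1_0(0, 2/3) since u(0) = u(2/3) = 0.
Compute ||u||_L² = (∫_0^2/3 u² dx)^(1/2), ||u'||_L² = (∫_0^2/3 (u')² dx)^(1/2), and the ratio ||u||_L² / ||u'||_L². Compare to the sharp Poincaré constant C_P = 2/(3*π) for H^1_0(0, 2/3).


||u||_L² / ||u'||_L² = 1/(6*π) < C_P = 2/(3*π).

u(x) = sin(6*π·x), so u'(x) = 6*π*cos(6*π*x).
Writing u(x) = A·sin(kπx/L) with A = 1 and k = 4, use ∫_0^L sin²(kπx/L) dx = L/2 and ∫_0^L cos²(kπx/L) dx = L/2.
u² = 1·sin²(6*π·x) and (u')² = 36*π^2·cos²(6*π·x), and each of sin², cos² integrates to L/2 = 1/3 over (0, 2/3).
∫_0^2/3 u² dx = 1/3, so ||u||_L² = sqrt(3)/3.
∫_0^2/3 (u')² dx = 12*π^2, so ||u'||_L² = 2*sqrt(3)*π.
Ratio ||u||_L² / ||u'||_L² = 1/(6*π).
Sharp Poincaré constant on H^1_0(0, 2/3) is C_P = L/π = 2/(3*π), achieved by sin(3*π/2·x).
This is the k = 4 harmonic; the ratio L/(kπ) is strictly less than C_P = L/π, consistent with the sharp inequality ||u||_L² ≤ C_P ||u'||_L².


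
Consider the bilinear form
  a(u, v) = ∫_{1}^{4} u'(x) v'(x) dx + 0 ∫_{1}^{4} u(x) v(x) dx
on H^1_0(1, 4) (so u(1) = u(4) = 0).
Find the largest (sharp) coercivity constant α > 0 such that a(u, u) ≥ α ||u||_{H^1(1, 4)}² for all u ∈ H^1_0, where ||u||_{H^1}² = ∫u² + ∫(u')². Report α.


α = π^2/(9 + π^2)

Coercivity of a(·,·) on H^1_0(1, 4) means a(u, u) ≥ α ||u||_{H^1}² for every u ∈ H^1_0.
The interval has length L = 3, and Poincaré/coercivity depend only on L. Here a(u, u) = ∫(u')² + (0)·∫u².
Here c = 0, so a(u,u) = ∫(u')² alone. The condition a(u,u) ≥ α||u||_{H^1}² reads (1−α)∫(u')² ≥ (α−c)∫u². Any admissible α is ≤ 1 (rapidly oscillating u have ∫u²/∫(u')² → 0), and α = 1 would force 0 ≥ (1−c)∫u², impossible since c < 1; so 1−α > 0. By the sharp Poincaré inequality on H^1_0 of an interval of length L, ∫(u')² ≥ (π/L)²∫u² with equality for the first sine mode sin(π(x−x₀)/L) (x₀ the left endpoint), so the inequality holds for all u iff (1−α)(π/L)² ≥ α − c, i.e. α ≤ ((π/L)² + c)/((π/L)² + 1) = (1 + c(L/π)²)/(1 + (L/π)²). (Direct route, valid since c ≤ 0: Poincaré gives c∫u² ≥ c(L/π)²∫(u')², so a(u,u) ≥ (1 + c(L/π)²)∫(u')², while ||u||_{H^1}² ≤ (1 + (L/π)²)∫(u')²; dividing yields the same α.) With (π/L)² = π^2/9 and c = 0, the largest admissible constant is α = ((π/L)² + c)/((π/L)² + 1).
Simplifying, α = π^2/(9 + π^2).


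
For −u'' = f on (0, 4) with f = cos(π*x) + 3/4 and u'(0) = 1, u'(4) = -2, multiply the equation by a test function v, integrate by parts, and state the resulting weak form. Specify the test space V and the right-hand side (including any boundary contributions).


V = H^1(0, 4) (v unrestricted at boundary; u is determined up to an additive constant); weak form: ∫_0^4 u'v' dx = ∫_0^4 (cos(π*x) + 3/4) v dx − 2·v(4) − v(0) for all v ∈ V.

Multiply both sides by a test function v and integrate from 0 to 4:
  ∫_0^4 −u''(x) v(x) dx = ∫_0^4 f(x) v(x) dx.
Integrate the LHS by parts once:
  ∫_0^4 −u'' v dx = −[u'(x) v(x)]_0^4 + ∫_0^4 u'(x) v'(x) dx.
Thus ∫_0^4 u'(x) v'(x) dx = ∫_0^4 f(x) v(x) dx + [u'(x) v(x)]_0^4.
Choose V so that boundary terms are either known or forced to vanish.
u has inhomogeneous Neumann u'(0) = 1, u'(4) = -2. [u' v]_0^4 = (-2)·v(4) − (1)·v(0) = − 2·v(4) − v(0). Take V = H^1(0, 4); boundary term becomes part of RHS.
Weak formulation: find u (satisfying any essential BC) such that ∫_0^4 u'(x) v'(x) dx = ∫_0^4 f v dx − 2·v(4) − v(0) for all v ∈ V (Neumann data are natural BCs: they enter the RHS as boundary terms).
Substituting f(x) = cos(π*x) + 3/4, the right-hand side is ∫_0^4 (cos(π*x) + 3/4) v dx − 2·v(4) − v(0).
Compatibility check (pure Neumann): taking v ≡ 1 ∈ V gives 0 = ∫_0^4 f dx + (-2) − (1), i.e. ∫_0^4 f dx must equal u'(0) − u'(4) = 3. Indeed ∫_0^4 (cos(π*x) + 3/4) dx = 3, so the data are compatible. The solution is then unique only up to an additive constant (fix it e.g. by requiring ∫_0^4 u dx = 0).


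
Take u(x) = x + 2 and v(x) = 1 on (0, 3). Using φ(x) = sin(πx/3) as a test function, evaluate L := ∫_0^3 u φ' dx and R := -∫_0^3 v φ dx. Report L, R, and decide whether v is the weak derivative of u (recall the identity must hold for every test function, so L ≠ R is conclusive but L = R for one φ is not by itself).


LHS = -6/π, RHS = -6/π. Yes, v = u' weakly.

u(x) = x + 2, classical derivative u'(x) = 1.
φ(x) = sin(πx/3), so φ'(x) = π*cos(π*x/3)/3.
Note φ(0) = φ(3) = 0, so the boundary term u·φ vanishes.
LHS = ∫_0^3 u(x) φ'(x) dx = ∫_0^3 (π*x*cos(π*x/3)/3 + 2*π*cos(π*x/3)/3) dx. Term by term:
  ∫_0^3 2*π*cos(π*x/3)/3 dx = 0;  ∫_0^3 π*x*cos(π*x/3)/3 dx = -6/π.
Sum: 0 − 6/π = -6/π.
So LHS = -6/π.
∫_0^3 v(x) φ(x) dx = ∫_0^3 (sin(π*x/3)) dx. Term by term:
  ∫_0^3 sin(π*x/3) dx = 6/π.
So RHS = -∫_0^3 v(x) φ(x) dx = -6/π.
LHS = RHS, so the identity holds for this test φ.
Moreover u is smooth here and v(x) = u'(x) = 1 pointwise, so the identity holds for every test function. Hence v is the weak derivative of u.


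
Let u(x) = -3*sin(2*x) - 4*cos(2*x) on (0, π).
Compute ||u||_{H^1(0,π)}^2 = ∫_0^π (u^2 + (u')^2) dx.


||u||_{H^1(0,π)}^2 = 125*π/2

u'(x) = 8*sin(2*x) - 6*cos(2*x).
Expand u² and (u')² and integrate term by term on (0, π), using: for integers n ≥ 1, ∫_0^π sin²(nx) dx = ∫_0^π cos²(nx) dx = π/2; for n ≠ n', ∫_0^π sin(nx)sin(n'x) dx = ∫_0^π cos(nx)cos(n'x) dx = 0; and by product-to-sum, ∫_0^π sin(nx)cos(n'x) dx = ½∫_0^π [sin((n+n')x) + sin((n−n')x)] dx, which is 0 when n+n' is even and 2n/(n²−n'²) when n+n' is odd (it need not vanish on (0, π)).
  u² squared terms: (-4)²·∫cos(2x)² dx = 16·π/2 = 8*π;  (-3)²·∫sin(2x)² dx = 9·π/2 = 9*π/2.
  u² cross terms: 2·(-4)·(-3)·∫cos(2x)·sin(2x) dx = 24·(0) = 0.
  So ∫_0^π u² dx = 8*π + 9*π/2 + 0 = 25*π/2.
  (u')² squared terms: (-6)²·∫cos(2x)² dx = 36·π/2 = 18*π;  (8)²·∫sin(2x)² dx = 64·π/2 = 32*π.
  (u')² cross terms: 2·(-6)·(8)·∫cos(2x)·sin(2x) dx = -96·(0) = 0.
  So ∫_0^π (u')² dx = 18*π + 32*π + 0 = 50*π.
||u||_{H^1}^2 = (25*π/2) + (50*π) = 125*π/2.


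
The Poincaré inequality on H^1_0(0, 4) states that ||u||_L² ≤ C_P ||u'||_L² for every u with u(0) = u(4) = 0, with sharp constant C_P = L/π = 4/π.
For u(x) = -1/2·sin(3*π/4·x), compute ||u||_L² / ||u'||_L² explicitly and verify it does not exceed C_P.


||u||_L² / ||u'||_L² = 4/(3*π) < C_P = 4/π.

u(x) = -1/2·sin(3*π/4·x), so u'(x) = -3*π*cos(3*π*x/4)/8.
Writing u(x) = A·sin(kπx/L) with A = -1/2 and k = 3, use ∫_0^L sin²(kπx/L) dx = L/2 and ∫_0^L cos²(kπx/L) dx = L/2.
u² = 1/4·sin²(3*π/4·x) and (u')² = 9*π^2/64·cos²(3*π/4·x), and each of sin², cos² integrates to L/2 = 2 over (0, 4).
∫_0^4 u² dx = 1/2, so ||u||_L² = sqrt(2)/2.
∫_0^4 (u')² dx = 9*π^2/32, so ||u'||_L² = 3*sqrt(2)*π/8.
Ratio ||u||_L² / ||u'||_L² = 4/(3*π).
Sharp Poincaré constant on H^1_0(0, 4) is C_P = L/π = 4/π, achieved by sin(π/4·x).
This is the k = 3 harmonic; the ratio L/(kπ) is strictly less than C_P = L/π, consistent with the sharp inequality ||u||_L² ≤ C_P ||u'||_L².


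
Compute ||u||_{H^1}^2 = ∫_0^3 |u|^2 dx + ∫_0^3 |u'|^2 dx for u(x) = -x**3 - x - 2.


||u||_{H^1}^2 = 35841/35

The H^1 norm (squared) on an interval (0, L) is
  ||u||_{H^1}^2 = ∫_0^L u(x)^2 dx + ∫_0^L u'(x)^2 dx.
Compute u'(x) = -3*x**2 - 1.
Then u(x)^2 = x**6 + 2*x**4 + 4*x**3 + x**2 + 4*x + 4 and u'(x)^2 = 9*x**4 + 6*x**2 + 1.
Integrate each monomial from 0 to 3 using ∫_0^3 c·x^n dx = c·3^(n+1)/(n+1):
  ∫_0^3 u(x)^2 dx = ∫_0^3 (x^6 + 2*x^4 + 4*x^3 + x^2 + 4*x + 4) dx. Term by term:
    ∫_0^3 x^6 dx = 2187/7;  ∫_0^3 2*x^4 dx = 486/5;  ∫_0^3 4*x^3 dx = 81;
    ∫_0^3 x^2 dx = 9;  ∫_0^3 4*x dx = 18;  ∫_0^3 4 dx = 12.
  Sum: 2187/7 + 486/5 + 81 + 9 + 18 + 12 = 18537/35.
  ∫_0^3 u'(x)^2 dx = ∫_0^3 (9*x^4 + 6*x^2 + 1) dx. Term by term:
    ∫_0^3 9*x^4 dx = 2187/5;  ∫_0^3 6*x^2 dx = 54;  ∫_0^3 1 dx = 3.
  Sum: 2187/5 + 54 + 3 = 2472/5.
Adding: ||u||_{H^1}^2 = 18537/35 + 2472/5 = 35841/35.


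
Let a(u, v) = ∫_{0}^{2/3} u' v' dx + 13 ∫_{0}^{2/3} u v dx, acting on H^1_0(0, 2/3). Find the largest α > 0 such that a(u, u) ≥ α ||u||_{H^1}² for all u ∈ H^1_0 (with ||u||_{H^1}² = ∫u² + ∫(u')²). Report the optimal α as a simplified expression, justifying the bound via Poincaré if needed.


α = 1

Coercivity of a(·,·) on H^1_0(0, 2/3) means a(u, u) ≥ α ||u||_{H^1}² for every u ∈ H^1_0.
The interval has length L = 2/3, and Poincaré/coercivity depend only on L. Here a(u, u) = ∫(u')² + (13)·∫u².
Here c = 13 ≥ 1, so a(u,u) = ∫(u')² + c∫u² ≥ ∫(u')² + ∫u² = ||u||_{H^1}², i.e. α = 1 works. No larger α is possible: a(u,u) ≥ α||u||_{H^1}² means (1−α)∫(u')² ≥ (α−c)∫u², and for the modes u_n = sin(nπ(x−x₀)/L) (x₀ the left endpoint) one has ∫u_n²/∫(u_n')² = (L/(nπ))² → 0, so a(u_n,u_n)/||u_n||_{H^1}² → 1. Hence the optimal constant is α = 1.
Therefore α = 1.


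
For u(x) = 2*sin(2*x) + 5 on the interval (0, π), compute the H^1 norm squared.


||u||_{H^1(0,π)}^2 = 35*π

u'(x) = 4*cos(2*x).
Expand u² and (u')² and integrate term by term on (0, π), using: for integers n ≥ 1, ∫_0^π sin²(nx) dx = ∫_0^π cos²(nx) dx = π/2; for n ≠ n', ∫_0^π sin(nx)sin(n'x) dx = ∫_0^π cos(nx)cos(n'x) dx = 0; and by product-to-sum, ∫_0^π sin(nx)cos(n'x) dx = ½∫_0^π [sin((n+n')x) + sin((n−n')x)] dx, which is 0 when n+n' is even and 2n/(n²−n'²) when n+n' is odd (it need not vanish on (0, π)). For the constant mode: ∫_0^π 1 dx = π, ∫_0^π cos(nx) dx = 0, ∫_0^π sin(nx) dx = (1−(−1)^n)/n.
  u² squared terms: (5)²·∫1 dx = 25·π = 25*π;  (2)²·∫sin(2x)² dx = 4·π/2 = 2*π.
  u² cross terms: 2·(5)·(2)·∫1·sin(2x) dx = 20·(0) = 0.
  So ∫_0^π u² dx = 25*π + 2*π + 0 = 27*π.
  (u')² squared terms: (4)²·∫cos(2x)² dx = 16·π/2 = 8*π.
  So ∫_0^π (u')² dx = 8*π.
||u||_{H^1}^2 = (27*π) + (8*π) = 35*π.


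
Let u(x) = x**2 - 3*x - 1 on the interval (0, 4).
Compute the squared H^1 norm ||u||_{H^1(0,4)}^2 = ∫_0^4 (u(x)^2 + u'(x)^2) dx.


||u||_{H^1}^2 = 712/15

The H^1 norm (squared) on an interval (0, L) is
  ||u||_{H^1}^2 = ∫_0^L u(x)^2 dx + ∫_0^L u'(x)^2 dx.
Compute u'(x) = 2*x - 3.
Then u(x)^2 = x**4 - 6*x**3 + 7*x**2 + 6*x + 1 and u'(x)^2 = 4*x**2 - 12*x + 9.
Integrate each monomial from 0 to 4 using ∫_0^4 c·x^n dx = c·4^(n+1)/(n+1):
  ∫_0^4 u(x)^2 dx = ∫_0^4 (x^4 - 6*x^3 + 7*x^2 + 6*x + 1) dx. Term by term:
    ∫_0^4 x^4 dx = 1024/5;  ∫_0^4 -6*x^3 dx = -384;  ∫_0^4 7*x^2 dx = 448/3;
    ∫_0^4 6*x dx = 48;  ∫_0^4 1 dx = 4.
  Sum: 1024/5 − 384 + 448/3 + 48 + 4 = 332/15.
  ∫_0^4 u'(x)^2 dx = ∫_0^4 (4*x^2 - 12*x + 9) dx. Term by term:
    ∫_0^4 4*x^2 dx = 256/3;  ∫_0^4 -12*x dx = -96;  ∫_0^4 9 dx = 36.
  Sum: 256/3 − 96 + 36 = 76/3.
Adding: ||u||_{H^1}^2 = 332/15 + 76/3 = 712/15.


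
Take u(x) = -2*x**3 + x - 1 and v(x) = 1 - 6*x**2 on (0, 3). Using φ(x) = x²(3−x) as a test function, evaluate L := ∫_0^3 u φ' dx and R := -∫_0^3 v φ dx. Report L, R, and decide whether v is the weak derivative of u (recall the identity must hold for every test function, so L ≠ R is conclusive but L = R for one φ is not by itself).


LHS = 2781/20, RHS = 2781/20. Yes, v = u' weakly.

u(x) = -2*x**3 + x - 1, classical derivative u'(x) = 1 - 6*x**2.
φ(x) = x²(3−x), so φ'(x) = 3*x*(2 - x).
Note φ(0) = φ(3) = 0, so the boundary term u·φ vanishes.
LHS = ∫_0^3 u(x) φ'(x) dx = ∫_0^3 (6*x^5 - 12*x^4 - 3*x^3 + 9*x^2 - 6*x) dx. Term by term:
  ∫_0^3 6*x^5 dx = 729;  ∫_0^3 -12*x^4 dx = -2916/5;  ∫_0^3 -3*x^3 dx = -243/4;
  ∫_0^3 9*x^2 dx = 81;  ∫_0^3 -6*x dx = -27.
Sum: 729 − 2916/5 − 243/4 + 81 − 27 = 2781/20.
So LHS = 2781/20.
∫_0^3 v(x) φ(x) dx = ∫_0^3 (6*x^5 - 18*x^4 - x^3 + 3*x^2) dx. Term by term:
  ∫_0^3 6*x^5 dx = 729;  ∫_0^3 -18*x^4 dx = -4374/5;  ∫_0^3 -x^3 dx = -81/4;
  ∫_0^3 3*x^2 dx = 27.
Sum: 729 − 4374/5 − 81/4 + 27 = -2781/20.
So RHS = -∫_0^3 v(x) φ(x) dx = 2781/20.
LHS = RHS, so the identity holds for this test φ.
Moreover u is smooth here and v(x) = u'(x) = 1 - 6*x**2 pointwise, so the identity holds for every test function. Hence v is the weak derivative of u.
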